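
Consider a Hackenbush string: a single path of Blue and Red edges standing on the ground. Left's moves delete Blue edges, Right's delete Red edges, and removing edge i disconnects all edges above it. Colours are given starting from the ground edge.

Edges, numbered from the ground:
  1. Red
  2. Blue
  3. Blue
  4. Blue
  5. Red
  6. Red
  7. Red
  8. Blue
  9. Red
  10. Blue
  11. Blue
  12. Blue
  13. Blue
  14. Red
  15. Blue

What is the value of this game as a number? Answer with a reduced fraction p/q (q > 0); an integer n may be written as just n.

-3717/16384

Build v(s[:k]) for k = 1..15, string s = Red Blue Blue Blue Red Red Red Blue Red Blue Blue Blue Blue Red Blue.
R: Left { — }, Right { 0 } = simplest -1
RB: Left { -1 }, Right { 0 } = simplest -1/2
RBB: Left { -1,-1/2 }, Right { 0 } = simplest -1/4
RBBB: Left { -1,-1/2,-1/4 }, Right { 0 } = simplest -1/8
RBBBR: Left { -1,-1/2,-1/4 }, Right { -1/8,0 } = simplest -3/16
RBBBRR: Left { -1,-1/2,-1/4 }, Right { -3/16,-1/8,0 } = simplest -7/32
RBBBRRR: Left { -1,-1/2,-1/4 }, Right { -7/32,-3/16,-1/8,0 } = simplest -15/64
RBBBRRRB: Left { -1,-1/2,-1/4,-15/64 }, Right { -7/32,-3/16,-1/8,0 } = simplest -29/128
RBBBRRRBR: Left { -1,-1/2,-1/4,-15/64 }, Right { -29/128,-7/32,-3/16,-1/8,0 } = simplest -59/256
RBBBRRRBRB: Left { -1,-1/2,-1/4,-15/64,-59/256 }, Right { -29/128,-7/32,-3/16,-1/8,0 } = simplest -117/512
RBBBRRRBRBB: Left { -1,-1/2,-1/4,-15/64,-59/256,-117/512 }, Right { -29/128,-7/32,-3/16,-1/8,0 } = simplest -233/1024
RBBBRRRBRBBB: Left { -1,-1/2,-1/4,-15/64,-59/256,-117/512,-233/1024 }, Right { -29/128,-7/32,-3/16,-1/8,0 } = simplest -465/2048
RBBBRRRBRBBBB: Left { -1,-1/2,-1/4,-15/64,-59/256,-117/512,-233/1024,-465/2048 }, Right { -29/128,-7/32,-3/16,-1/8,0 } = simplest -929/4096
RBBBRRRBRBBBBR: Left { -1,-1/2,-1/4,-15/64,-59/256,-117/512,-233/1024,-465/2048 }, Right { -929/4096,-29/128,-7/32,-3/16,-1/8,0 } = simplest -1859/8192
RBBBRRRBRBBBBRB: Left { -1,-1/2,-1/4,-15/64,-59/256,-117/512,-233/1024,-465/2048,-1859/8192 }, Right { -929/4096,-29/128,-7/32,-3/16,-1/8,0 } = simplest -3717/16384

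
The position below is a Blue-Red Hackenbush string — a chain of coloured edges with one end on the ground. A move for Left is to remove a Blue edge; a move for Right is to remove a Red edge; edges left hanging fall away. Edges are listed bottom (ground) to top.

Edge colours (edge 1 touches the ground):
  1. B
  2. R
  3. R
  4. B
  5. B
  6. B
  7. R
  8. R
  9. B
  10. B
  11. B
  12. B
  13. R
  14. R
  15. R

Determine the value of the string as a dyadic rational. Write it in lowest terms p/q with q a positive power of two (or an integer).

7409/16384

Prefix values for B R R B B B R R B B B B R R R via {L|R} + simplicity:
step 1: add B to get B; options L={ 0 } R={ ∅ } gives 1
step 2: add R to get BR; options L={ 0 } R={ 1 } gives 1/2
step 3: add R to get BRR; options L={ 0 } R={ 1/2,1 } gives 1/4
step 4: add B to get BRRB; options L={ 0,1/4 } R={ 1/2,1 } gives 3/8
step 5: add B to get BRRBB; options L={ 0,1/4,3/8 } R={ 1/2,1 } gives 7/16
step 6: add B to get BRRBBB; options L={ 0,1/4,3/8,7/16 } R={ 1/2,1 } gives 15/32
step 7: add R to get BRRBBBR; options L={ 0,1/4,3/8,7/16 } R={ 15/32,1/2,1 } gives 29/64
step 8: add R to get BRRBBBRR; options L={ 0,1/4,3/8,7/16 } R={ 29/64,15/32,1/2,1 } gives 57/128
step 9: add B to get BRRBBBRRB; options L={ 0,1/4,3/8,7/16,57/128 } R={ 29/64,15/32,1/2,1 } gives 115/256
step 10: add B to get BRRBBBRRBB; options L={ 0,1/4,3/8,7/16,57/128,115/256 } R={ 29/64,15/32,1/2,1 } gives 231/512
step 11: add B to get BRRBBBRRBBB; options L={ 0,1/4,3/8,7/16,57/128,115/256,231/512 } R={ 29/64,15/32,1/2,1 } gives 463/1024
step 12: add B to get BRRBBBRRBBBB; options L={ 0,1/4,3/8,7/16,57/128,115/256,231/512,463/1024 } R={ 29/64,15/32,1/2,1 } gives 927/2048
step 13: add R to get BRRBBBRRBBBBR; options L={ 0,1/4,3/8,7/16,57/128,115/256,231/512,463/1024 } R={ 927/2048,29/64,15/32,1/2,1 } gives 1853/4096
step 14: add R to get BRRBBBRRBBBBRR; options L={ 0,1/4,3/8,7/16,57/128,115/256,231/512,463/1024 } R={ 1853/4096,927/2048,29/64,15/32,1/2,1 } gives 3705/8192
step 15: add R to get BRRBBBRRBBBBRRR; options L={ 0,1/4,3/8,7/16,57/128,115/256,231/512,463/1024 } R={ 3705/8192,1853/4096,927/2048,29/64,15/32,1/2,1 } gives 7409/16384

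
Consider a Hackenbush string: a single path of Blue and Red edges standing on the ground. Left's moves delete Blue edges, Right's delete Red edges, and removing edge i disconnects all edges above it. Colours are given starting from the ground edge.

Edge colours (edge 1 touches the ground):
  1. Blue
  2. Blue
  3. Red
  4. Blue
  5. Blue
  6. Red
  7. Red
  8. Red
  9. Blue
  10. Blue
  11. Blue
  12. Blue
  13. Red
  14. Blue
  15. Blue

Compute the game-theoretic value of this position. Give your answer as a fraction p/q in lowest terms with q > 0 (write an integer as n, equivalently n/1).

v(B) = { 0 | (no moves) } = 1
v(BB) = { 0; 1 | (no moves) } = 2
v(BBR) = { 0; 1 | 2 } = 3/2
v(BBRB) = { 0; 1; 3/2 | 2 } = 7/4
v(BBRBB) = { 0; 1; 3/2; 7/4 | 2 } = 15/8
v(BBRBBR) = { 0; 1; 3/2; 7/4 | 15/8; 2 } = 29/16
v(BBRBBRR) = { 0; 1; 3/2; 7/4 | 29/16; 15/8; 2 } = 57/32
v(BBRBBRRR) = { 0; 1; 3/2; 7/4 | 57/32; 29/16; 15/8; 2 } = 113/64
v(BBRBBRRRB) = { 0; 1; 3/2; 7/4; 113/64 | 57/32; 29/16; 15/8; 2 } = 227/128
v(BBRBBRRRBB) = { 0; 1; 3/2; 7/4; 113/64; 227/128 | 57/32; 29/16; 15/8; 2 } = 455/256
v(BBRBBRRRBBB) = { 0; 1; 3/2; 7/4; 113/64; 227/128; 455/256 | 57/32; 29/16; 15/8; 2 } = 911/512
v(BBRBBRRRBBBB) = { 0; 1; 3/2; 7/4; 113/64; 227/128; 455/256; 911/512 | 57/32; 29/16; 15/8; 2 } = 1823/1024
v(BBRBBRRRBBBBR) = { 0; 1; 3/2; 7/4; 113/64; 227/128; 455/256; 911/512 | 1823/1024; 57/32; 29/16; 15/8; 2 } = 3645/2048
v(BBRBBRRRBBBBRB) = { 0; 1; 3/2; 7/4; 113/64; 227/128; 455/256; 911/512; 3645/2048 | 1823/1024; 57/32; 29/16; 15/8; 2 } = 7291/4096
v(BBRBBRRRBBBBRBB) = { 0; 1; 3/2; 7/4; 113/64; 227/128; 455/256; 911/512; 3645/2048; 7291/4096 | 1823/1024; 57/32; 29/16; 15/8; 2 } = 14583/8192

14583/8192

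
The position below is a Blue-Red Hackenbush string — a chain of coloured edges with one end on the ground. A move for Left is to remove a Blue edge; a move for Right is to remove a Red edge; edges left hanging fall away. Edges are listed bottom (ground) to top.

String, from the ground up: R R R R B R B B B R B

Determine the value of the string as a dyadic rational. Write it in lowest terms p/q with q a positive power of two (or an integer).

-453/128

Prefix values for R R R R B R B B B R B via {L|R} + simplicity:
R: Left { none }, Right { 0 } => simplest -1
RR: Left { none }, Right { -1; 0 } => simplest -2
RRR: Left { none }, Right { -2; -1; 0 } => simplest -3
RRRR: Left { none }, Right { -3; -2; -1; 0 } => simplest -4
RRRRB: Left { -4 }, Right { -3; -2; -1; 0 } => simplest -7/2
RRRRBR: Left { -4 }, Right { -7/2; -3; -2; -1; 0 } => simplest -15/4
RRRRBRB: Left { -4; -15/4 }, Right { -7/2; -3; -2; -1; 0 } => simplest -29/8
RRRRBRBB: Left { -4; -15/4; -29/8 }, Right { -7/2; -3; -2; -1; 0 } => simplest -57/16
RRRRBRBBB: Left { -4; -15/4; -29/8; -57/16 }, Right { -7/2; -3; -2; -1; 0 } => simplest -113/32
RRRRBRBBBR: Left { -4; -15/4; -29/8; -57/16 }, Right { -113/32; -7/2; -3; -2; -1; 0 } => simplest -227/64
RRRRBRBBBRB: Left { -4; -15/4; -29/8; -57/16; -227/64 }, Right { -113/32; -7/2; -3; -2; -1; 0 } => simplest -453/128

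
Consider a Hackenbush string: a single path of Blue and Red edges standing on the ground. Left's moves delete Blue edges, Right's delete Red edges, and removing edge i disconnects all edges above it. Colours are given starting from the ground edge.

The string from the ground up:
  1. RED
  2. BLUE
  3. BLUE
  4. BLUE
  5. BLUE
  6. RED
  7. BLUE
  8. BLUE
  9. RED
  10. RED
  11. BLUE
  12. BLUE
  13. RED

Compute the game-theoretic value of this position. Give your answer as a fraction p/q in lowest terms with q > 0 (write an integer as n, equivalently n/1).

Build G(s[:k]) for k = 1..13, string s = RED BLUE BLUE BLUE BLUE RED BLUE BLUE RED RED BLUE BLUE RED.
G(R) = {  | 0 } = -1
G(RB) = { -1 | 0 } = -1/2
G(RBB) = { -1,-1/2 | 0 } = -1/4
G(RBBB) = { -1,-1/2,-1/4 | 0 } = -1/8
G(RBBBB) = { -1,-1/2,-1/4,-1/8 | 0 } = -1/16
G(RBBBBR) = { -1,-1/2,-1/4,-1/8 | -1/16,0 } = -3/32
G(RBBBBRB) = { -1,-1/2,-1/4,-1/8,-3/32 | -1/16,0 } = -5/64
G(RBBBBRBB) = { -1,-1/2,-1/4,-1/8,-3/32,-5/64 | -1/16,0 } = -9/128
G(RBBBBRBBR) = { -1,-1/2,-1/4,-1/8,-3/32,-5/64 | -9/128,-1/16,0 } = -19/256
G(RBBBBRBBRR) = { -1,-1/2,-1/4,-1/8,-3/32,-5/64 | -19/256,-9/128,-1/16,0 } = -39/512
G(RBBBBRBBRRB) = { -1,-1/2,-1/4,-1/8,-3/32,-5/64,-39/512 | -19/256,-9/128,-1/16,0 } = -77/1024
G(RBBBBRBBRRBB) = { -1,-1/2,-1/4,-1/8,-3/32,-5/64,-39/512,-77/1024 | -19/256,-9/128,-1/16,0 } = -153/2048
G(RBBBBRBBRRBBR) = { -1,-1/2,-1/4,-1/8,-3/32,-5/64,-39/512,-77/1024 | -153/2048,-19/256,-9/128,-1/16,0 } = -307/4096

-307/4096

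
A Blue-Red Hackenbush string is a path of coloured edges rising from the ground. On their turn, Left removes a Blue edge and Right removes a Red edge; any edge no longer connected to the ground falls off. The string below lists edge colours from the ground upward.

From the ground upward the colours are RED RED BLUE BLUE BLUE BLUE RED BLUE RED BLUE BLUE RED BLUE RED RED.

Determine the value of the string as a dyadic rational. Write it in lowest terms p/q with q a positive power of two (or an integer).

Recurse on prefixes of the 15-edge string RED RED BLUE BLUE BLUE BLUE RED BLUE RED BLUE BLUE RED BLUE RED RED:
R: Left {  }, Right { 0 } — simplest -1
RR: Left {  }, Right { -1; 0 } — simplest -2
RRB: Left { -2 }, Right { -1; 0 } — simplest -3/2
RRBB: Left { -2; -3/2 }, Right { -1; 0 } — simplest -5/4
RRBBB: Left { -2; -3/2; -5/4 }, Right { -1; 0 } — simplest -9/8
RRBBBB: Left { -2; -3/2; -5/4; -9/8 }, Right { -1; 0 } — simplest -17/16
RRBBBBR: Left { -2; -3/2; -5/4; -9/8 }, Right { -17/16; -1; 0 } — simplest -35/32
RRBBBBRB: Left { -2; -3/2; -5/4; -9/8; -35/32 }, Right { -17/16; -1; 0 } — simplest -69/64
RRBBBBRBR: Left { -2; -3/2; -5/4; -9/8; -35/32 }, Right { -69/64; -17/16; -1; 0 } — simplest -139/128
RRBBBBRBRB: Left { -2; -3/2; -5/4; -9/8; -35/32; -139/128 }, Right { -69/64; -17/16; -1; 0 } — simplest -277/256
RRBBBBRBRBB: Left { -2; -3/2; -5/4; -9/8; -35/32; -139/128; -277/256 }, Right { -69/64; -17/16; -1; 0 } — simplest -553/512
RRBBBBRBRBBR: Left { -2; -3/2; -5/4; -9/8; -35/32; -139/128; -277/256 }, Right { -553/512; -69/64; -17/16; -1; 0 } — simplest -1107/1024
RRBBBBRBRBBRB: Left { -2; -3/2; -5/4; -9/8; -35/32; -139/128; -277/256; -1107/1024 }, Right { -553/512; -69/64; -17/16; -1; 0 } — simplest -2213/2048
RRBBBBRBRBBRBR: Left { -2; -3/2; -5/4; -9/8; -35/32; -139/128; -277/256; -1107/1024 }, Right { -2213/2048; -553/512; -69/64; -17/16; -1; 0 } — simplest -4427/4096
RRBBBBRBRBBRBRR: Left { -2; -3/2; -5/4; -9/8; -35/32; -139/128; -277/256; -1107/1024 }, Right { -4427/4096; -2213/2048; -553/512; -69/64; -17/16; -1; 0 } — simplest -8855/8192

-8855/8192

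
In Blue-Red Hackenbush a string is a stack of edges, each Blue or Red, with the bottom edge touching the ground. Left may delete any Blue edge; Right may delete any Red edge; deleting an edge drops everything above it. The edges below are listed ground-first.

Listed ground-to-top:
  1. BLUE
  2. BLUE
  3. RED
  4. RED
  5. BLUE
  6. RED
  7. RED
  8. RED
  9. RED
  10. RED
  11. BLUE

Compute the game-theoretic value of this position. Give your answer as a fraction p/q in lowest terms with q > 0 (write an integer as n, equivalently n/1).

B: Left { 0 }, Right { · } -> simplest 1
BB: Left { 0,1 }, Right { · } -> simplest 2
BBR: Left { 0,1 }, Right { 2 } -> simplest 3/2
BBRR: Left { 0,1 }, Right { 3/2,2 } -> simplest 5/4
BBRRB: Left { 0,1,5/4 }, Right { 3/2,2 } -> simplest 11/8
BBRRBR: Left { 0,1,5/4 }, Right { 11/8,3/2,2 } -> simplest 21/16
BBRRBRR: Left { 0,1,5/4 }, Right { 21/16,11/8,3/2,2 } -> simplest 41/32
BBRRBRRR: Left { 0,1,5/4 }, Right { 41/32,21/16,11/8,3/2,2 } -> simplest 81/64
BBRRBRRRR: Left { 0,1,5/4 }, Right { 81/64,41/32,21/16,11/8,3/2,2 } -> simplest 161/128
BBRRBRRRRR: Left { 0,1,5/4 }, Right { 161/128,81/64,41/32,21/16,11/8,3/2,2 } -> simplest 321/256
BBRRBRRRRRB: Left { 0,1,5/4,321/256 }, Right { 161/128,81/64,41/32,21/16,11/8,3/2,2 } -> simplest 643/512

643/512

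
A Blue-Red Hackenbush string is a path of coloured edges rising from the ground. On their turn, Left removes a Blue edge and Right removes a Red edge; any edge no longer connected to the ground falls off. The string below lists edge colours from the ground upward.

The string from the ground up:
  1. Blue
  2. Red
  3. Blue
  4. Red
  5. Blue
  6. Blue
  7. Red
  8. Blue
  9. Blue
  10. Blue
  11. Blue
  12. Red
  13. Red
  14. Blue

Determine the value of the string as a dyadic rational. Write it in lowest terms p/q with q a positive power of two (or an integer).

B: Left { 0 }, Right {  } -> simplest 1
BR: Left { 0 }, Right { 1 } -> simplest 1/2
BRB: Left { 0, 1/2 }, Right { 1 } -> simplest 3/4
BRBR: Left { 0, 1/2 }, Right { 3/4, 1 } -> simplest 5/8
BRBRB: Left { 0, 1/2, 5/8 }, Right { 3/4, 1 } -> simplest 11/16
BRBRBB: Left { 0, 1/2, 5/8, 11/16 }, Right { 3/4, 1 } -> simplest 23/32
BRBRBBR: Left { 0, 1/2, 5/8, 11/16 }, Right { 23/32, 3/4, 1 } -> simplest 45/64
BRBRBBRB: Left { 0, 1/2, 5/8, 11/16, 45/64 }, Right { 23/32, 3/4, 1 } -> simplest 91/128
BRBRBBRBB: Left { 0, 1/2, 5/8, 11/16, 45/64, 91/128 }, Right { 23/32, 3/4, 1 } -> simplest 183/256
BRBRBBRBBB: Left { 0, 1/2, 5/8, 11/16, 45/64, 91/128, 183/256 }, Right { 23/32, 3/4, 1 } -> simplest 367/512
BRBRBBRBBBB: Left { 0, 1/2, 5/8, 11/16, 45/64, 91/128, 183/256, 367/512 }, Right { 23/32, 3/4, 1 } -> simplest 735/1024
BRBRBBRBBBBR: Left { 0, 1/2, 5/8, 11/16, 45/64, 91/128, 183/256, 367/512 }, Right { 735/1024, 23/32, 3/4, 1 } -> simplest 1469/2048
BRBRBBRBBBBRR: Left { 0, 1/2, 5/8, 11/16, 45/64, 91/128, 183/256, 367/512 }, Right { 1469/2048, 735/1024, 23/32, 3/4, 1 } -> simplest 2937/4096
BRBRBBRBBBBRRB: Left { 0, 1/2, 5/8, 11/16, 45/64, 91/128, 183/256, 367/512, 2937/4096 }, Right { 1469/2048, 735/1024, 23/32, 3/4, 1 } -> simplest 5875/8192

5875/8192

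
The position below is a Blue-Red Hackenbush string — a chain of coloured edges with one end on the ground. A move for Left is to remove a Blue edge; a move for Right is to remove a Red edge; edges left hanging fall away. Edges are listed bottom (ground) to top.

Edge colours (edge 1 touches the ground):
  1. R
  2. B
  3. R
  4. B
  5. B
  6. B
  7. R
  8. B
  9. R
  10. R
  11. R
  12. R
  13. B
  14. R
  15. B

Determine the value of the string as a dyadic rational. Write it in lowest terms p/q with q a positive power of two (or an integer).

1 of 15 · R · max L −∞ · min R 0 → -1
2 of 15 · RB · max L -1 · min R 0 → -1/2
3 of 15 · RBR · max L -1 · min R -1/2 → -3/4
4 of 15 · RBRB · max L -3/4 · min R -1/2 → -5/8
5 of 15 · RBRBB · max L -5/8 · min R -1/2 → -9/16
6 of 15 · RBRBBB · max L -9/16 · min R -1/2 → -17/32
7 of 15 · RBRBBBR · max L -9/16 · min R -17/32 → -35/64
8 of 15 · RBRBBBRB · max L -35/64 · min R -17/32 → -69/128
9 of 15 · RBRBBBRBR · max L -35/64 · min R -69/128 → -139/256
10 of 15 · RBRBBBRBRR · max L -35/64 · min R -139/256 → -279/512
11 of 15 · RBRBBBRBRRR · max L -35/64 · min R -279/512 → -559/1024
12 of 15 · RBRBBBRBRRRR · max L -35/64 · min R -559/1024 → -1119/2048
13 of 15 · RBRBBBRBRRRRB · max L -1119/2048 · min R -559/1024 → -2237/4096
14 of 15 · RBRBBBRBRRRRBR · max L -1119/2048 · min R -2237/4096 → -4475/8192
15 of 15 · RBRBBBRBRRRRBRB · max L -4475/8192 · min R -2237/4096 → -8949/16384

-8949/16384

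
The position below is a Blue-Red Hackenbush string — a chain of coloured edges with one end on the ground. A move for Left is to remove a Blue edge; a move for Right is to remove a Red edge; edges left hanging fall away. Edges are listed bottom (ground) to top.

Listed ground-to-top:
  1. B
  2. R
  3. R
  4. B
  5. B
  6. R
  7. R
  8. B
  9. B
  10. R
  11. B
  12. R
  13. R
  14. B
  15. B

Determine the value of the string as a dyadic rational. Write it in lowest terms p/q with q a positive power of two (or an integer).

6567/16384

G_1 [B]  L=[0]  R=[∅]  so 1
G_2 [BR]  L=[0]  R=[1]  so 1/2
G_3 [BRR]  L=[0]  R=[1/2,1]  so 1/4
G_4 [BRRB]  L=[0,1/4]  R=[1/2,1]  so 3/8
G_5 [BRRBB]  L=[0,1/4,3/8]  R=[1/2,1]  so 7/16
G_6 [BRRBBR]  L=[0,1/4,3/8]  R=[7/16,1/2,1]  so 13/32
G_7 [BRRBBRR]  L=[0,1/4,3/8]  R=[13/32,7/16,1/2,1]  so 25/64
G_8 [BRRBBRRB]  L=[0,1/4,3/8,25/64]  R=[13/32,7/16,1/2,1]  so 51/128
G_9 [BRRBBRRBB]  L=[0,1/4,3/8,25/64,51/128]  R=[13/32,7/16,1/2,1]  so 103/256
G_10 [BRRBBRRBBR]  L=[0,1/4,3/8,25/64,51/128]  R=[103/256,13/32,7/16,1/2,1]  so 205/512
G_11 [BRRBBRRBBRB]  L=[0,1/4,3/8,25/64,51/128,205/512]  R=[103/256,13/32,7/16,1/2,1]  so 411/1024
G_12 [BRRBBRRBBRBR]  L=[0,1/4,3/8,25/64,51/128,205/512]  R=[411/1024,103/256,13/32,7/16,1/2,1]  so 821/2048
G_13 [BRRBBRRBBRBRR]  L=[0,1/4,3/8,25/64,51/128,205/512]  R=[821/2048,411/1024,103/256,13/32,7/16,1/2,1]  so 1641/4096
G_14 [BRRBBRRBBRBRRB]  L=[0,1/4,3/8,25/64,51/128,205/512,1641/4096]  R=[821/2048,411/1024,103/256,13/32,7/16,1/2,1]  so 3283/8192
G_15 [BRRBBRRBBRBRRBB]  L=[0,1/4,3/8,25/64,51/128,205/512,1641/4096,3283/8192]  R=[821/2048,411/1024,103/256,13/32,7/16,1/2,1]  so 6567/16384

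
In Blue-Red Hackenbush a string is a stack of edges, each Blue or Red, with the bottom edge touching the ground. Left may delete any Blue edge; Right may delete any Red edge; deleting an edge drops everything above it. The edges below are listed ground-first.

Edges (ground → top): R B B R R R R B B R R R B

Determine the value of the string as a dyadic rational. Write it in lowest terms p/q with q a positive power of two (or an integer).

-1949/4096

Recurse on prefixes of the 13-edge string R B B R R R R B B R R R B:
G_1 [R]  L=[]  R=[0]  → -1
G_2 [RB]  L=[-1]  R=[0]  → -1/2
G_3 [RBB]  L=[-1; -1/2]  R=[0]  → -1/4
G_4 [RBBR]  L=[-1; -1/2]  R=[-1/4; 0]  → -3/8
G_5 [RBBRR]  L=[-1; -1/2]  R=[-3/8; -1/4; 0]  → -7/16
G_6 [RBBRRR]  L=[-1; -1/2]  R=[-7/16; -3/8; -1/4; 0]  → -15/32
G_7 [RBBRRRR]  L=[-1; -1/2]  R=[-15/32; -7/16; -3/8; -1/4; 0]  → -31/64
G_8 [RBBRRRRB]  L=[-1; -1/2; -31/64]  R=[-15/32; -7/16; -3/8; -1/4; 0]  → -61/128
G_9 [RBBRRRRBB]  L=[-1; -1/2; -31/64; -61/128]  R=[-15/32; -7/16; -3/8; -1/4; 0]  → -121/256
G_10 [RBBRRRRBBR]  L=[-1; -1/2; -31/64; -61/128]  R=[-121/256; -15/32; -7/16; -3/8; -1/4; 0]  → -243/512
G_11 [RBBRRRRBBRR]  L=[-1; -1/2; -31/64; -61/128]  R=[-243/512; -121/256; -15/32; -7/16; -3/8; -1/4; 0]  → -487/1024
G_12 [RBBRRRRBBRRR]  L=[-1; -1/2; -31/64; -61/128]  R=[-487/1024; -243/512; -121/256; -15/32; -7/16; -3/8; -1/4; 0]  → -975/2048
G_13 [RBBRRRRBBRRRB]  L=[-1; -1/2; -31/64; -61/128; -975/2048]  R=[-487/1024; -243/512; -121/256; -15/32; -7/16; -3/8; -1/4; 0]  → -1949/4096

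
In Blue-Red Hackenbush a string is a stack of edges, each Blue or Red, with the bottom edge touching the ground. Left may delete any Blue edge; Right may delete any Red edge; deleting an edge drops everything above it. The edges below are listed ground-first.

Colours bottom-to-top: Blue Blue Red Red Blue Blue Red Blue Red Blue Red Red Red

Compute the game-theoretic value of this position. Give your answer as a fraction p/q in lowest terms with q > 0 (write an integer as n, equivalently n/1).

step 1: add Blue to get B; options L={ 0 } R={ · } — 1
step 2: add Blue to get BB; options L={ 0, 1 } R={ · } — 2
step 3: add Red to get BBR; options L={ 0, 1 } R={ 2 } — 3/2
step 4: add Red to get BBRR; options L={ 0, 1 } R={ 3/2, 2 } — 5/4
step 5: add Blue to get BBRRB; options L={ 0, 1, 5/4 } R={ 3/2, 2 } — 11/8
step 6: add Blue to get BBRRBB; options L={ 0, 1, 5/4, 11/8 } R={ 3/2, 2 } — 23/16
step 7: add Red to get BBRRBBR; options L={ 0, 1, 5/4, 11/8 } R={ 23/16, 3/2, 2 } — 45/32
step 8: add Blue to get BBRRBBRB; options L={ 0, 1, 5/4, 11/8, 45/32 } R={ 23/16, 3/2, 2 } — 91/64
step 9: add Red to get BBRRBBRBR; options L={ 0, 1, 5/4, 11/8, 45/32 } R={ 91/64, 23/16, 3/2, 2 } — 181/128
step 10: add Blue to get BBRRBBRBRB; options L={ 0, 1, 5/4, 11/8, 45/32, 181/128 } R={ 91/64, 23/16, 3/2, 2 } — 363/256
step 11: add Red to get BBRRBBRBRBR; options L={ 0, 1, 5/4, 11/8, 45/32, 181/128 } R={ 363/256, 91/64, 23/16, 3/2, 2 } — 725/512
step 12: add Red to get BBRRBBRBRBRR; options L={ 0, 1, 5/4, 11/8, 45/32, 181/128 } R={ 725/512, 363/256, 91/64, 23/16, 3/2, 2 } — 1449/1024
step 13: add Red to get BBRRBBRBRBRRR; options L={ 0, 1, 5/4, 11/8, 45/32, 181/128 } R={ 1449/1024, 725/512, 363/256, 91/64, 23/16, 3/2, 2 } — 2897/2048

2897/2048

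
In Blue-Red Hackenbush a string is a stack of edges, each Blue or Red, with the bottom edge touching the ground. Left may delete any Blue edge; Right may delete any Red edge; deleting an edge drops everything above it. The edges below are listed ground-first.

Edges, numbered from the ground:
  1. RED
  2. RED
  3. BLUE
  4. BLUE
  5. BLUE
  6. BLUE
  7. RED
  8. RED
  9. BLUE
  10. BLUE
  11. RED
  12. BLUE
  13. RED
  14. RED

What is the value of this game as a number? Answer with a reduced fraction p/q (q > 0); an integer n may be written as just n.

-4503/4096

v(R) = { ∅ | 0 } so -1
v(RR) = { ∅ | -1, 0 } so -2
v(RRB) = { -2 | -1, 0 } so -3/2
v(RRBB) = { -2, -3/2 | -1, 0 } so -5/4
v(RRBBB) = { -2, -3/2, -5/4 | -1, 0 } so -9/8
v(RRBBBB) = { -2, -3/2, -5/4, -9/8 | -1, 0 } so -17/16
v(RRBBBBR) = { -2, -3/2, -5/4, -9/8 | -17/16, -1, 0 } so -35/32
v(RRBBBBRR) = { -2, -3/2, -5/4, -9/8 | -35/32, -17/16, -1, 0 } so -71/64
v(RRBBBBRRB) = { -2, -3/2, -5/4, -9/8, -71/64 | -35/32, -17/16, -1, 0 } so -141/128
v(RRBBBBRRBB) = { -2, -3/2, -5/4, -9/8, -71/64, -141/128 | -35/32, -17/16, -1, 0 } so -281/256
v(RRBBBBRRBBR) = { -2, -3/2, -5/4, -9/8, -71/64, -141/128 | -281/256, -35/32, -17/16, -1, 0 } so -563/512
v(RRBBBBRRBBRB) = { -2, -3/2, -5/4, -9/8, -71/64, -141/128, -563/512 | -281/256, -35/32, -17/16, -1, 0 } so -1125/1024
v(RRBBBBRRBBRBR) = { -2, -3/2, -5/4, -9/8, -71/64, -141/128, -563/512 | -1125/1024, -281/256, -35/32, -17/16, -1, 0 } so -2251/2048
v(RRBBBBRRBBRBRR) = { -2, -3/2, -5/4, -9/8, -71/64, -141/128, -563/512 | -2251/2048, -1125/1024, -281/256, -35/32, -17/16, -1, 0 } so -4503/4096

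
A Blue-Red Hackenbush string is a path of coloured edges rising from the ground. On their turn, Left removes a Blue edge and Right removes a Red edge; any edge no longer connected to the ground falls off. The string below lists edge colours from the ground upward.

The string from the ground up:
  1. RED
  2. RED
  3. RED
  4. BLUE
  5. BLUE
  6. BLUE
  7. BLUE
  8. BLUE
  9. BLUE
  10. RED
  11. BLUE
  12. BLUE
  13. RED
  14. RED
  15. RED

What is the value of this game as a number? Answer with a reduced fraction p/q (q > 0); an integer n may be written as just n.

-8271/4096

1 of 15 · R · max L −∞ · min R 0 so -1
2 of 15 · RR · max L −∞ · min R -1 so -2
3 of 15 · RRR · max L −∞ · min R -2 so -3
4 of 15 · RRRB · max L -3 · min R -2 so -5/2
5 of 15 · RRRBB · max L -5/2 · min R -2 so -9/4
6 of 15 · RRRBBB · max L -9/4 · min R -2 so -17/8
7 of 15 · RRRBBBB · max L -17/8 · min R -2 so -33/16
8 of 15 · RRRBBBBB · max L -33/16 · min R -2 so -65/32
9 of 15 · RRRBBBBBB · max L -65/32 · min R -2 so -129/64
10 of 15 · RRRBBBBBBR · max L -65/32 · min R -129/64 so -259/128
11 of 15 · RRRBBBBBBRB · max L -259/128 · min R -129/64 so -517/256
12 of 15 · RRRBBBBBBRBB · max L -517/256 · min R -129/64 so -1033/512
13 of 15 · RRRBBBBBBRBBR · max L -517/256 · min R -1033/512 so -2067/1024
14 of 15 · RRRBBBBBBRBBRR · max L -517/256 · min R -2067/1024 so -4135/2048
15 of 15 · RRRBBBBBBRBBRRR · max L -517/256 · min R -4135/2048 so -8271/4096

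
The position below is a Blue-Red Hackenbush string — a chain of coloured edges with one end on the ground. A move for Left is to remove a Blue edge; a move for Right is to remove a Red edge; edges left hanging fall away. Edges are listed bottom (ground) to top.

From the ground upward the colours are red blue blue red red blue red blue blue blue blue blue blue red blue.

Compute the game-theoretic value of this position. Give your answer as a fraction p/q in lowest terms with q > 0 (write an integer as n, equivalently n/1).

1 of 15 · r · max L −∞ · min R 0 -> -1
2 of 15 · rb · max L -1 · min R 0 -> -1/2
3 of 15 · rbb · max L -1/2 · min R 0 -> -1/4
4 of 15 · rbbr · max L -1/2 · min R -1/4 -> -3/8
5 of 15 · rbbrr · max L -1/2 · min R -3/8 -> -7/16
6 of 15 · rbbrrb · max L -7/16 · min R -3/8 -> -13/32
7 of 15 · rbbrrbr · max L -7/16 · min R -13/32 -> -27/64
8 of 15 · rbbrrbrb · max L -27/64 · min R -13/32 -> -53/128
9 of 15 · rbbrrbrbb · max L -53/128 · min R -13/32 -> -105/256
10 of 15 · rbbrrbrbbb · max L -105/256 · min R -13/32 -> -209/512
11 of 15 · rbbrrbrbbbb · max L -209/512 · min R -13/32 -> -417/1024
12 of 15 · rbbrrbrbbbbb · max L -417/1024 · min R -13/32 -> -833/2048
13 of 15 · rbbrrbrbbbbbb · max L -833/2048 · min R -13/32 -> -1665/4096
14 of 15 · rbbrrbrbbbbbbr · max L -833/2048 · min R -1665/4096 -> -3331/8192
15 of 15 · rbbrrbrbbbbbbrb · max L -3331/8192 · min R -1665/4096 -> -6661/16384

-6661/16384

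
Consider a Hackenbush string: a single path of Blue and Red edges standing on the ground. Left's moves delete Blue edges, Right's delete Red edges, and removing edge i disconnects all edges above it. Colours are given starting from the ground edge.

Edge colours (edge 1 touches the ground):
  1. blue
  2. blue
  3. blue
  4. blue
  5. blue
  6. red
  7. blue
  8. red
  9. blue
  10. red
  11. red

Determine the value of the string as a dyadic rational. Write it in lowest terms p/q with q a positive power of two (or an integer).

297/64

1 of 11 · b · max L 0 · min R +∞ -> 1
2 of 11 · bb · max L 1 · min R +∞ -> 2
3 of 11 · bbb · max L 2 · min R +∞ -> 3
4 of 11 · bbbb · max L 3 · min R +∞ -> 4
5 of 11 · bbbbb · max L 4 · min R +∞ -> 5
6 of 11 · bbbbbr · max L 4 · min R 5 -> 9/2
7 of 11 · bbbbbrb · max L 9/2 · min R 5 -> 19/4
8 of 11 · bbbbbrbr · max L 9/2 · min R 19/4 -> 37/8
9 of 11 · bbbbbrbrb · max L 37/8 · min R 19/4 -> 75/16
10 of 11 · bbbbbrbrbr · max L 37/8 · min R 75/16 -> 149/32
11 of 11 · bbbbbrbrbrr · max L 37/8 · min R 149/32 -> 297/64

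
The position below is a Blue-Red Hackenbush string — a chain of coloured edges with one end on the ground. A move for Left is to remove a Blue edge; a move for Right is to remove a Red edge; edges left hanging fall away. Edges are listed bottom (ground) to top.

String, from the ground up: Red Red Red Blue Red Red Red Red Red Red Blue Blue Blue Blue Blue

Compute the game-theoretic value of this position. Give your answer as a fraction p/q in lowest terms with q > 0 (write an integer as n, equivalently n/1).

-12225/4096

Recurse on prefixes of the 15-edge string Red Red Red Blue Red Red Red Red Red Red Blue Blue Blue Blue Blue:
R: Left { ∅ }, Right { 0 } gives simplest -1
RR: Left { ∅ }, Right { -1,0 } gives simplest -2
RRR: Left { ∅ }, Right { -2,-1,0 } gives simplest -3
RRRB: Left { -3 }, Right { -2,-1,0 } gives simplest -5/2
RRRBR: Left { -3 }, Right { -5/2,-2,-1,0 } gives simplest -11/4
RRRBRR: Left { -3 }, Right { -11/4,-5/2,-2,-1,0 } gives simplest -23/8
RRRBRRR: Left { -3 }, Right { -23/8,-11/4,-5/2,-2,-1,0 } gives simplest -47/16
RRRBRRRR: Left { -3 }, Right { -47/16,-23/8,-11/4,-5/2,-2,-1,0 } gives simplest -95/32
RRRBRRRRR: Left { -3 }, Right { -95/32,-47/16,-23/8,-11/4,-5/2,-2,-1,0 } gives simplest -191/64
RRRBRRRRRR: Left { -3 }, Right { -191/64,-95/32,-47/16,-23/8,-11/4,-5/2,-2,-1,0 } gives simplest -383/128
RRRBRRRRRRB: Left { -3,-383/128 }, Right { -191/64,-95/32,-47/16,-23/8,-11/4,-5/2,-2,-1,0 } gives simplest -765/256
RRRBRRRRRRBB: Left { -3,-383/128,-765/256 }, Right { -191/64,-95/32,-47/16,-23/8,-11/4,-5/2,-2,-1,0 } gives simplest -1529/512
RRRBRRRRRRBBB: Left { -3,-383/128,-765/256,-1529/512 }, Right { -191/64,-95/32,-47/16,-23/8,-11/4,-5/2,-2,-1,0 } gives simplest -3057/1024
RRRBRRRRRRBBBB: Left { -3,-383/128,-765/256,-1529/512,-3057/1024 }, Right { -191/64,-95/32,-47/16,-23/8,-11/4,-5/2,-2,-1,0 } gives simplest -6113/2048
RRRBRRRRRRBBBBB: Left { -3,-383/128,-765/256,-1529/512,-3057/1024,-6113/2048 }, Right { -191/64,-95/32,-47/16,-23/8,-11/4,-5/2,-2,-1,0 } gives simplest -12225/4096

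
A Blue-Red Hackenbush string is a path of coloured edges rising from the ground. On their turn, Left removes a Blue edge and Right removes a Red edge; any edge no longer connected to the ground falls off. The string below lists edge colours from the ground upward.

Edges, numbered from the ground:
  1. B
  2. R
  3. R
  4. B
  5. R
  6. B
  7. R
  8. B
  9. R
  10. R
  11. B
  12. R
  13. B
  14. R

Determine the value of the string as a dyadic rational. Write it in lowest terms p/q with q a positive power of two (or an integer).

Prefix values for B R R B R B R B R R B R B R via {L|R} + simplicity:
1 of 14 · B · max L 0 · min R +∞ — 1
2 of 14 · BR · max L 0 · min R 1 — 1/2
3 of 14 · BRR · max L 0 · min R 1/2 — 1/4
4 of 14 · BRRB · max L 1/4 · min R 1/2 — 3/8
5 of 14 · BRRBR · max L 1/4 · min R 3/8 — 5/16
6 of 14 · BRRBRB · max L 5/16 · min R 3/8 — 11/32
7 of 14 · BRRBRBR · max L 5/16 · min R 11/32 — 21/64
8 of 14 · BRRBRBRB · max L 21/64 · min R 11/32 — 43/128
9 of 14 · BRRBRBRBR · max L 21/64 · min R 43/128 — 85/256
10 of 14 · BRRBRBRBRR · max L 21/64 · min R 85/256 — 169/512
11 of 14 · BRRBRBRBRRB · max L 169/512 · min R 85/256 — 339/1024
12 of 14 · BRRBRBRBRRBR · max L 169/512 · min R 339/1024 — 677/2048
13 of 14 · BRRBRBRBRRBRB · max L 677/2048 · min R 339/1024 — 1355/4096
14 of 14 · BRRBRBRBRRBRBR · max L 677/2048 · min R 1355/4096 — 2709/8192

2709/8192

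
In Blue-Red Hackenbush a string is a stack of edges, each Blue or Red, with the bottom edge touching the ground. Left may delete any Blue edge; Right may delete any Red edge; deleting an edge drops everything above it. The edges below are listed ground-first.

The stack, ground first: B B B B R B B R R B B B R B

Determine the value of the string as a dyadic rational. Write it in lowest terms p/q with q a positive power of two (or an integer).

Prefix values for B B B B R B B R R B B B R B via {L|R} + simplicity:
edge 1 of 14 (B): { 0 | · } — 1
edge 2 of 14 (B): { 0, 1 | · } — 2
edge 3 of 14 (B): { 0, 1, 2 | · } — 3
edge 4 of 14 (B): { 0, 1, 2, 3 | · } — 4
edge 5 of 14 (R): { 0, 1, 2, 3 | 4 } — 7/2
edge 6 of 14 (B): { 0, 1, 2, 3, 7/2 | 4 } — 15/4
edge 7 of 14 (B): { 0, 1, 2, 3, 7/2, 15/4 | 4 } — 31/8
edge 8 of 14 (R): { 0, 1, 2, 3, 7/2, 15/4 | 31/8, 4 } — 61/16
edge 9 of 14 (R): { 0, 1, 2, 3, 7/2, 15/4 | 61/16, 31/8, 4 } — 121/32
edge 10 of 14 (B): { 0, 1, 2, 3, 7/2, 15/4, 121/32 | 61/16, 31/8, 4 } — 243/64
edge 11 of 14 (B): { 0, 1, 2, 3, 7/2, 15/4, 121/32, 243/64 | 61/16, 31/8, 4 } — 487/128
edge 12 of 14 (B): { 0, 1, 2, 3, 7/2, 15/4, 121/32, 243/64, 487/128 | 61/16, 31/8, 4 } — 975/256
edge 13 of 14 (R): { 0, 1, 2, 3, 7/2, 15/4, 121/32, 243/64, 487/128 | 975/256, 61/16, 31/8, 4 } — 1949/512
edge 14 of 14 (B): { 0, 1, 2, 3, 7/2, 15/4, 121/32, 243/64, 487/128, 1949/512 | 975/256, 61/16, 31/8, 4 } — 3899/1024

3899/1024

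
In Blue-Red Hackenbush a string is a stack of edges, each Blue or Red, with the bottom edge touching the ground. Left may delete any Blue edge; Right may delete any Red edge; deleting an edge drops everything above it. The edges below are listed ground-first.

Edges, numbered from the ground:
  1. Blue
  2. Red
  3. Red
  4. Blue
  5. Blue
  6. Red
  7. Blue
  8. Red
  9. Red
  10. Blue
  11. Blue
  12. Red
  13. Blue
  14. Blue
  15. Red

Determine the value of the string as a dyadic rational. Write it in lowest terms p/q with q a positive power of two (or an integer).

Build v(s[:k]) for k = 1..15, string s = Blue Red Red Blue Blue Red Blue Red Red Blue Blue Red Blue Blue Red.
v_1 [B]  L=[0]  R=[none]  gives 1
v_2 [BR]  L=[0]  R=[1]  gives 1/2
v_3 [BRR]  L=[0]  R=[1/2 1]  gives 1/4
v_4 [BRRB]  L=[0 1/4]  R=[1/2 1]  gives 3/8
v_5 [BRRBB]  L=[0 1/4 3/8]  R=[1/2 1]  gives 7/16
v_6 [BRRBBR]  L=[0 1/4 3/8]  R=[7/16 1/2 1]  gives 13/32
v_7 [BRRBBRB]  L=[0 1/4 3/8 13/32]  R=[7/16 1/2 1]  gives 27/64
v_8 [BRRBBRBR]  L=[0 1/4 3/8 13/32]  R=[27/64 7/16 1/2 1]  gives 53/128
v_9 [BRRBBRBRR]  L=[0 1/4 3/8 13/32]  R=[53/128 27/64 7/16 1/2 1]  gives 105/256
v_10 [BRRBBRBRRB]  L=[0 1/4 3/8 13/32 105/256]  R=[53/128 27/64 7/16 1/2 1]  gives 211/512
v_11 [BRRBBRBRRBB]  L=[0 1/4 3/8 13/32 105/256 211/512]  R=[53/128 27/64 7/16 1/2 1]  gives 423/1024
v_12 [BRRBBRBRRBBR]  L=[0 1/4 3/8 13/32 105/256 211/512]  R=[423/1024 53/128 27/64 7/16 1/2 1]  gives 845/2048
v_13 [BRRBBRBRRBBRB]  L=[0 1/4 3/8 13/32 105/256 211/512 845/2048]  R=[423/1024 53/128 27/64 7/16 1/2 1]  gives 1691/4096
v_14 [BRRBBRBRRBBRBB]  L=[0 1/4 3/8 13/32 105/256 211/512 845/2048 1691/4096]  R=[423/1024 53/128 27/64 7/16 1/2 1]  gives 3383/8192
v_15 [BRRBBRBRRBBRBBR]  L=[0 1/4 3/8 13/32 105/256 211/512 845/2048 1691/4096]  R=[3383/8192 423/1024 53/128 27/64 7/16 1/2 1]  gives 6765/16384

6765/16384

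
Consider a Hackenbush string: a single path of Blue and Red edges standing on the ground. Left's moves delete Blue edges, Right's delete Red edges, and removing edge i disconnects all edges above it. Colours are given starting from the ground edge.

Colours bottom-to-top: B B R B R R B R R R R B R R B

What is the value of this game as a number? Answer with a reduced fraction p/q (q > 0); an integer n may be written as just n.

Prefix values for B B R B R R B R R R R B R R B via {L|R} + simplicity:
value_1 [B]  L=[0]  R=[]  -> 1
value_2 [BB]  L=[0; 1]  R=[]  -> 2
value_3 [BBR]  L=[0; 1]  R=[2]  -> 3/2
value_4 [BBRB]  L=[0; 1; 3/2]  R=[2]  -> 7/4
value_5 [BBRBR]  L=[0; 1; 3/2]  R=[7/4; 2]  -> 13/8
value_6 [BBRBRR]  L=[0; 1; 3/2]  R=[13/8; 7/4; 2]  -> 25/16
value_7 [BBRBRRB]  L=[0; 1; 3/2; 25/16]  R=[13/8; 7/4; 2]  -> 51/32
value_8 [BBRBRRBR]  L=[0; 1; 3/2; 25/16]  R=[51/32; 13/8; 7/4; 2]  -> 101/64
value_9 [BBRBRRBRR]  L=[0; 1; 3/2; 25/16]  R=[101/64; 51/32; 13/8; 7/4; 2]  -> 201/128
value_10 [BBRBRRBRRR]  L=[0; 1; 3/2; 25/16]  R=[201/128; 101/64; 51/32; 13/8; 7/4; 2]  -> 401/256
value_11 [BBRBRRBRRRR]  L=[0; 1; 3/2; 25/16]  R=[401/256; 201/128; 101/64; 51/32; 13/8; 7/4; 2]  -> 801/512
value_12 [BBRBRRBRRRRB]  L=[0; 1; 3/2; 25/16; 801/512]  R=[401/256; 201/128; 101/64; 51/32; 13/8; 7/4; 2]  -> 1603/1024
value_13 [BBRBRRBRRRRBR]  L=[0; 1; 3/2; 25/16; 801/512]  R=[1603/1024; 401/256; 201/128; 101/64; 51/32; 13/8; 7/4; 2]  -> 3205/2048
value_14 [BBRBRRBRRRRBRR]  L=[0; 1; 3/2; 25/16; 801/512]  R=[3205/2048; 1603/1024; 401/256; 201/128; 101/64; 51/32; 13/8; 7/4; 2]  -> 6409/4096
value_15 [BBRBRRBRRRRBRRB]  L=[0; 1; 3/2; 25/16; 801/512; 6409/4096]  R=[3205/2048; 1603/1024; 401/256; 201/128; 101/64; 51/32; 13/8; 7/4; 2]  -> 12819/8192

12819/8192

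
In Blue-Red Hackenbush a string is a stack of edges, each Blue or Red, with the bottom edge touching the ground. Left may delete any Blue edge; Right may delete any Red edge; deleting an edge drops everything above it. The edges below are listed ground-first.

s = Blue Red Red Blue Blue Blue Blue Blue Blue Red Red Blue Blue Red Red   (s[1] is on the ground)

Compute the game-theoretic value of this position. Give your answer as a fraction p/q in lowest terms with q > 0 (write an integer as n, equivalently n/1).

8089/16384

G_1 [B]  L=[0]  R=[∅]  so 1
G_2 [BR]  L=[0]  R=[1]  so 1/2
G_3 [BRR]  L=[0]  R=[1/2,1]  so 1/4
G_4 [BRRB]  L=[0,1/4]  R=[1/2,1]  so 3/8
G_5 [BRRBB]  L=[0,1/4,3/8]  R=[1/2,1]  so 7/16
G_6 [BRRBBB]  L=[0,1/4,3/8,7/16]  R=[1/2,1]  so 15/32
G_7 [BRRBBBB]  L=[0,1/4,3/8,7/16,15/32]  R=[1/2,1]  so 31/64
G_8 [BRRBBBBB]  L=[0,1/4,3/8,7/16,15/32,31/64]  R=[1/2,1]  so 63/128
G_9 [BRRBBBBBB]  L=[0,1/4,3/8,7/16,15/32,31/64,63/128]  R=[1/2,1]  so 127/256
G_10 [BRRBBBBBBR]  L=[0,1/4,3/8,7/16,15/32,31/64,63/128]  R=[127/256,1/2,1]  so 253/512
G_11 [BRRBBBBBBRR]  L=[0,1/4,3/8,7/16,15/32,31/64,63/128]  R=[253/512,127/256,1/2,1]  so 505/1024
G_12 [BRRBBBBBBRRB]  L=[0,1/4,3/8,7/16,15/32,31/64,63/128,505/1024]  R=[253/512,127/256,1/2,1]  so 1011/2048
G_13 [BRRBBBBBBRRBB]  L=[0,1/4,3/8,7/16,15/32,31/64,63/128,505/1024,1011/2048]  R=[253/512,127/256,1/2,1]  so 2023/4096
G_14 [BRRBBBBBBRRBBR]  L=[0,1/4,3/8,7/16,15/32,31/64,63/128,505/1024,1011/2048]  R=[2023/4096,253/512,127/256,1/2,1]  so 4045/8192
G_15 [BRRBBBBBBRRBBRR]  L=[0,1/4,3/8,7/16,15/32,31/64,63/128,505/1024,1011/2048]  R=[4045/8192,2023/4096,253/512,127/256,1/2,1]  so 8089/16384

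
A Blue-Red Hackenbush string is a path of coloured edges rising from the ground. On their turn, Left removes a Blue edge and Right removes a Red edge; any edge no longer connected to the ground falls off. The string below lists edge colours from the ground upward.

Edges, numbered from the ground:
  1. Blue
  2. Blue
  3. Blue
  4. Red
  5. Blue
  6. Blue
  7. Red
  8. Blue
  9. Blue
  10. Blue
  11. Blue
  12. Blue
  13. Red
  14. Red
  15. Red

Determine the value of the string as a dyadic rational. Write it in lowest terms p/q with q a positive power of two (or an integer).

11761/4096

step 1: add Blue to get B; options L={ 0 } R={ ∅ } — 1
step 2: add Blue to get BB; options L={ 0 1 } R={ ∅ } — 2
step 3: add Blue to get BBB; options L={ 0 1 2 } R={ ∅ } — 3
step 4: add Red to get BBBR; options L={ 0 1 2 } R={ 3 } — 5/2
step 5: add Blue to get BBBRB; options L={ 0 1 2 5/2 } R={ 3 } — 11/4
step 6: add Blue to get BBBRBB; options L={ 0 1 2 5/2 11/4 } R={ 3 } — 23/8
step 7: add Red to get BBBRBBR; options L={ 0 1 2 5/2 11/4 } R={ 23/8 3 } — 45/16
step 8: add Blue to get BBBRBBRB; options L={ 0 1 2 5/2 11/4 45/16 } R={ 23/8 3 } — 91/32
step 9: add Blue to get BBBRBBRBB; options L={ 0 1 2 5/2 11/4 45/16 91/32 } R={ 23/8 3 } — 183/64
step 10: add Blue to get BBBRBBRBBB; options L={ 0 1 2 5/2 11/4 45/16 91/32 183/64 } R={ 23/8 3 } — 367/128
step 11: add Blue to get BBBRBBRBBBB; options L={ 0 1 2 5/2 11/4 45/16 91/32 183/64 367/128 } R={ 23/8 3 } — 735/256
step 12: add Blue to get BBBRBBRBBBBB; options L={ 0 1 2 5/2 11/4 45/16 91/32 183/64 367/128 735/256 } R={ 23/8 3 } — 1471/512
step 13: add Red to get BBBRBBRBBBBBR; options L={ 0 1 2 5/2 11/4 45/16 91/32 183/64 367/128 735/256 } R={ 1471/512 23/8 3 } — 2941/1024
step 14: add Red to get BBBRBBRBBBBBRR; options L={ 0 1 2 5/2 11/4 45/16 91/32 183/64 367/128 735/256 } R={ 2941/1024 1471/512 23/8 3 } — 5881/2048
step 15: add Red to get BBBRBBRBBBBBRRR; options L={ 0 1 2 5/2 11/4 45/16 91/32 183/64 367/128 735/256 } R={ 5881/2048 2941/1024 1471/512 23/8 3 } — 11761/4096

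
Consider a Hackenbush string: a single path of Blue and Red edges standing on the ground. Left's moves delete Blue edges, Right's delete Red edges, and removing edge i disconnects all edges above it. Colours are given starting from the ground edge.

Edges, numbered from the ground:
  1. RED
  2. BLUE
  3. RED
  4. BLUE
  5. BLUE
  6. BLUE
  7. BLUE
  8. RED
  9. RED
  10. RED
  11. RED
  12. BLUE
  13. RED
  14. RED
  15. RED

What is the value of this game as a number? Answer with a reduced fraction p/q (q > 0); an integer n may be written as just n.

-8687/16384

edge 1 of 15 (RED): { — | 0 } — -1
edge 2 of 15 (BLUE): { -1 | 0 } — -1/2
edge 3 of 15 (RED): { -1 | -1/2,0 } — -3/4
edge 4 of 15 (BLUE): { -1,-3/4 | -1/2,0 } — -5/8
edge 5 of 15 (BLUE): { -1,-3/4,-5/8 | -1/2,0 } — -9/16
edge 6 of 15 (BLUE): { -1,-3/4,-5/8,-9/16 | -1/2,0 } — -17/32
edge 7 of 15 (BLUE): { -1,-3/4,-5/8,-9/16,-17/32 | -1/2,0 } — -33/64
edge 8 of 15 (RED): { -1,-3/4,-5/8,-9/16,-17/32 | -33/64,-1/2,0 } — -67/128
edge 9 of 15 (RED): { -1,-3/4,-5/8,-9/16,-17/32 | -67/128,-33/64,-1/2,0 } — -135/256
edge 10 of 15 (RED): { -1,-3/4,-5/8,-9/16,-17/32 | -135/256,-67/128,-33/64,-1/2,0 } — -271/512
edge 11 of 15 (RED): { -1,-3/4,-5/8,-9/16,-17/32 | -271/512,-135/256,-67/128,-33/64,-1/2,0 } — -543/1024
edge 12 of 15 (BLUE): { -1,-3/4,-5/8,-9/16,-17/32,-543/1024 | -271/512,-135/256,-67/128,-33/64,-1/2,0 } — -1085/2048
edge 13 of 15 (RED): { -1,-3/4,-5/8,-9/16,-17/32,-543/1024 | -1085/2048,-271/512,-135/256,-67/128,-33/64,-1/2,0 } — -2171/4096
edge 14 of 15 (RED): { -1,-3/4,-5/8,-9/16,-17/32,-543/1024 | -2171/4096,-1085/2048,-271/512,-135/256,-67/128,-33/64,-1/2,0 } — -4343/8192
edge 15 of 15 (RED): { -1,-3/4,-5/8,-9/16,-17/32,-543/1024 | -4343/8192,-2171/4096,-1085/2048,-271/512,-135/256,-67/128,-33/64,-1/2,0 } — -8687/16384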